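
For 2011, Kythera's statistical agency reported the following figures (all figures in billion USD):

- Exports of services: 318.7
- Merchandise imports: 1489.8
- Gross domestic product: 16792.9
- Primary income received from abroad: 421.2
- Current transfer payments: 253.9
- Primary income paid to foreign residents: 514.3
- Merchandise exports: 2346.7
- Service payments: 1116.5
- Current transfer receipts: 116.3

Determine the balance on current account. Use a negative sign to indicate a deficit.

Goods balance = 2346.7 - 1489.8 = 856.9
Services balance = 318.7 - 1116.5 = -797.8
Trade balance (goods + services) = 856.9 + (-797.8) = 59.1
Net primary income = 421.2 - 514.3 = -93.1
Net secondary income = 116.3 - 253.9 = -137.6
Current account = 59.1 + (-93.1) + (-137.6) = -171.6

-171.6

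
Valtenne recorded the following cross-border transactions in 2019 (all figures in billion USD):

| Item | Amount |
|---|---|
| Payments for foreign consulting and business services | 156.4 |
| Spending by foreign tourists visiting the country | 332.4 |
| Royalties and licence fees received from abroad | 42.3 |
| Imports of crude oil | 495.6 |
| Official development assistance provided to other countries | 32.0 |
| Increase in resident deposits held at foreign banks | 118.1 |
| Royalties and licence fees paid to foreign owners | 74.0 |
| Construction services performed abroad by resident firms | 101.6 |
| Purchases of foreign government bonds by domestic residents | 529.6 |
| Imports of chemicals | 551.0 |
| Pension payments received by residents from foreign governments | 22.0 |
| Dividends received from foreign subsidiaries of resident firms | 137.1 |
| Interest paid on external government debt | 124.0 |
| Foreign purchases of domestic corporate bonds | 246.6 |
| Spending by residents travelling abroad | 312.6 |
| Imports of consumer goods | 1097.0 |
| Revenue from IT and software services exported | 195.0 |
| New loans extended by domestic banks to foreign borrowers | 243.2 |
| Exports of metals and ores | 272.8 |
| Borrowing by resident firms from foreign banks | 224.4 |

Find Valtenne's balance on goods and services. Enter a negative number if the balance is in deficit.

Goods: -1097.0 + 272.8 - 495.6 - 551.0 = -1870.8
Services: 332.4 + 42.3 - 74.0 + 195.0 + 101.6 - 312.6 - 156.4 = 128.3
Trade balance = -1870.8 + 128.3 = -1742.5
(Excluded from the trade balance — secondary income: official development assistance provided to other countries 32.0, pension payments received by residents from foreign governments 22.0; financial account: increase in resident deposits held at foreign banks 118.1, purchases of foreign government bonds by domestic residents 529.6, foreign purchases of domestic corporate bonds 246.6, new loans extended by domestic banks to foreign borrowers 243.2, borrowing by resident firms from foreign banks 224.4; primary income: dividends received from foreign subsidiaries of resident firms 137.1, interest paid on external government debt 124.0.)

-1742.5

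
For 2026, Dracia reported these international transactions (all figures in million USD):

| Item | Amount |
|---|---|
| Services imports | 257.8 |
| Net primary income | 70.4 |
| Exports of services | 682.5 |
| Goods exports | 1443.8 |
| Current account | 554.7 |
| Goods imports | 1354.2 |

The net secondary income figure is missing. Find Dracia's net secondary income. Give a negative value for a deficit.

Current account = goods balance + services balance + net primary income + net secondary income
Sum of the known components = 584.7
Net secondary income = CA - (known components) = 554.7 - 584.7 = -30.0

-30.0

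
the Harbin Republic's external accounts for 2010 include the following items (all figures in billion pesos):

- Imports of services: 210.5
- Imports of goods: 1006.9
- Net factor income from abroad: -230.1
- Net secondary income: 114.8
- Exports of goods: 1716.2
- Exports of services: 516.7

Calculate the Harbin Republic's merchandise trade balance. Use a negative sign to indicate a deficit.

Goods balance = 1716.2 - 1006.9 = 709.3

709.3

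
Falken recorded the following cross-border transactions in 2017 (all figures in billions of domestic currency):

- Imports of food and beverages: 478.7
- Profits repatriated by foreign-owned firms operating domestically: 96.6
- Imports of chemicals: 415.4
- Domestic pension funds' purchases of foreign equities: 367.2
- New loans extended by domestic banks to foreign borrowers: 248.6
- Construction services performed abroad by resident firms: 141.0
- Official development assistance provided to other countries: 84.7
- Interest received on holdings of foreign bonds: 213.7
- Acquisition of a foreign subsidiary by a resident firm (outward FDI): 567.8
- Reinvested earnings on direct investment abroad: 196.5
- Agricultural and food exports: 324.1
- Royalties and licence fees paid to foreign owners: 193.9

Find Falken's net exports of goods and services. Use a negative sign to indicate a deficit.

-622.9

Goods: -415.4 + 324.1 - 478.7 = -570.0
Services: -193.9 + 141.0 = -52.9
Trade balance = -570.0 + (-52.9) = -622.9
(Excluded from the trade balance — primary income: profits repatriated by foreign-owned firms operating domestically 96.6, interest received on holdings of foreign bonds 213.7, reinvested earnings on direct investment abroad 196.5; financial account: domestic pension funds' purchases of foreign equities 367.2, new loans extended by domestic banks to foreign borrowers 248.6, acquisition of a foreign subsidiary by a resident firm (outward FDI) 567.8; secondary income: official development assistance provided to other countries 84.7.)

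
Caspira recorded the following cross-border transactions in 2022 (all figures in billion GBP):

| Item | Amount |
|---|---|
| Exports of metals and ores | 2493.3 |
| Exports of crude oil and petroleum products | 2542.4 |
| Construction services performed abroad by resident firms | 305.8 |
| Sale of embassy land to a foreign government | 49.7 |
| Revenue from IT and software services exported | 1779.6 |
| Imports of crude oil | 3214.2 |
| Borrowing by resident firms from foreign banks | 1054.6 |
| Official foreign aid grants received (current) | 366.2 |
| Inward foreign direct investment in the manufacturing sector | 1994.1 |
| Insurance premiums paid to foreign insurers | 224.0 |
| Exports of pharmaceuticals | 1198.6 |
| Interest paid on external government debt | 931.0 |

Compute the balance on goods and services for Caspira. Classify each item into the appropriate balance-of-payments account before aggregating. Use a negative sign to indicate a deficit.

Goods: 2542.4 + 2493.3 - 3214.2 + 1198.6 = 3020.1
Services: 305.8 + 1779.6 - 224.0 = 1861.4
Trade balance = 3020.1 + 1861.4 = 4881.5
(Excluded from the trade balance — capital account: sale of embassy land to a foreign government 49.7; financial account: borrowing by resident firms from foreign banks 1054.6, inward foreign direct investment in the manufacturing sector 1994.1; secondary income: official foreign aid grants received (current) 366.2; primary income: interest paid on external government debt 931.0.)

4881.5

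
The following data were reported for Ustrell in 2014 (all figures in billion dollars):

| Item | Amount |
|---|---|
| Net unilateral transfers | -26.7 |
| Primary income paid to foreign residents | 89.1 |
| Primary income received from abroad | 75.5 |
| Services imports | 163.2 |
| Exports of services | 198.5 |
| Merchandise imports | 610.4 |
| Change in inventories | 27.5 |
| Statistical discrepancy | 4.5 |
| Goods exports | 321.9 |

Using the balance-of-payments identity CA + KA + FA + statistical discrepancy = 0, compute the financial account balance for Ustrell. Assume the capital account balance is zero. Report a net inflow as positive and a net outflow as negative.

Goods balance = 321.9 - 610.4 = -288.5
Services balance = 198.5 - 163.2 = 35.3
Trade balance (goods + services) = -288.5 + 35.3 = -253.2
Net primary income = 75.5 - 89.1 = -13.6
Net secondary income = -26.7
Current account = -253.2 + (-13.6) + (-26.7) = -293.5
Financial account = -(-293.5 + 4.5) = 289.0

289.0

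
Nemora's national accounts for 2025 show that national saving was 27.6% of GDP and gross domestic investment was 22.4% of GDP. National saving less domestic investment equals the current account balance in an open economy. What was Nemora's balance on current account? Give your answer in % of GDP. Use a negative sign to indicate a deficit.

5.2

CA = S - I = 27.6 - 22.4 = 5.2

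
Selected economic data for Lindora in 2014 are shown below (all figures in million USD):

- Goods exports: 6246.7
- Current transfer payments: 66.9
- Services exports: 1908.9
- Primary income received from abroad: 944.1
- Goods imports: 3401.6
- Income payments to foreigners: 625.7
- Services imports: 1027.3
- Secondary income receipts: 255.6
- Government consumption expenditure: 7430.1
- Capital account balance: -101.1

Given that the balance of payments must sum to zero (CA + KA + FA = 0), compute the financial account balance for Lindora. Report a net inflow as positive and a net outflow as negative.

-4132.7

Goods balance = 6246.7 - 3401.6 = 2845.1
Services balance = 1908.9 - 1027.3 = 881.6
Trade balance (goods + services) = 2845.1 + 881.6 = 3726.7
Net primary income = 944.1 - 625.7 = 318.4
Net secondary income = 255.6 - 66.9 = 188.7
Current account = 3726.7 + 318.4 + 188.7 = 4233.8
Financial account = -(4233.8 + (-101.1)) = -4132.7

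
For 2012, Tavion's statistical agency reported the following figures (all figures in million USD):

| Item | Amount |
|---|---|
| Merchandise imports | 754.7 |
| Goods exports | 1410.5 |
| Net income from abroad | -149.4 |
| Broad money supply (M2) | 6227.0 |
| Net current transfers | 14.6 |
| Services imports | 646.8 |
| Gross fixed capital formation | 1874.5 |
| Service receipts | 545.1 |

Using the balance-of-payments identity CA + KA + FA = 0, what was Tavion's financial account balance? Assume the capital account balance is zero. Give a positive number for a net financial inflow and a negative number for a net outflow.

Goods balance = 1410.5 - 754.7 = 655.8
Services balance = 545.1 - 646.8 = -101.7
Trade balance (goods + services) = 655.8 + (-101.7) = 554.1
Net primary income = -149.4
Net secondary income = 14.6
Current account = 554.1 + (-149.4) + 14.6 = 419.3
Financial account = -(419.3) = -419.3

-419.3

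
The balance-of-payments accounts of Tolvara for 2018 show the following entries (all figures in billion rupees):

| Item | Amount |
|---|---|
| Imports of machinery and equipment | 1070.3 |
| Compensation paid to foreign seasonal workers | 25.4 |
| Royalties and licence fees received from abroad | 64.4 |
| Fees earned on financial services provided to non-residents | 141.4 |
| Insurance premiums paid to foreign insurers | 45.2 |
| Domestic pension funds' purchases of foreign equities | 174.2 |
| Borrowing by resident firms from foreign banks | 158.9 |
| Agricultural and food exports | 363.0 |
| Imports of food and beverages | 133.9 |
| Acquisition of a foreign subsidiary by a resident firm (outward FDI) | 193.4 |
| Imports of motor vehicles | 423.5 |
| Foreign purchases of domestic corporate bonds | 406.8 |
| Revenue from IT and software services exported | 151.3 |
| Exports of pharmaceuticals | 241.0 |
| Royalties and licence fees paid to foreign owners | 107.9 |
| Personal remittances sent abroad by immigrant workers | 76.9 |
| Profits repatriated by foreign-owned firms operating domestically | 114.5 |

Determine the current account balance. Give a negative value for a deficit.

Goods: -1070.3 + 363.0 - 423.5 - 133.9 + 241.0 = -1023.7
Services: 64.4 - 107.9 + 141.4 + 151.3 - 45.2 = 204.0
Primary income: -25.4 - 114.5 = -139.9
Secondary income: -76.9
Current account = (-1023.7) + 204.0 + (-139.9) + (-76.9) = -1036.5
(Excluded from the current account — financial account: domestic pension funds' purchases of foreign equities 174.2, borrowing by resident firms from foreign banks 158.9, acquisition of a foreign subsidiary by a resident firm (outward FDI) 193.4, foreign purchases of domestic corporate bonds 406.8.)

-1036.5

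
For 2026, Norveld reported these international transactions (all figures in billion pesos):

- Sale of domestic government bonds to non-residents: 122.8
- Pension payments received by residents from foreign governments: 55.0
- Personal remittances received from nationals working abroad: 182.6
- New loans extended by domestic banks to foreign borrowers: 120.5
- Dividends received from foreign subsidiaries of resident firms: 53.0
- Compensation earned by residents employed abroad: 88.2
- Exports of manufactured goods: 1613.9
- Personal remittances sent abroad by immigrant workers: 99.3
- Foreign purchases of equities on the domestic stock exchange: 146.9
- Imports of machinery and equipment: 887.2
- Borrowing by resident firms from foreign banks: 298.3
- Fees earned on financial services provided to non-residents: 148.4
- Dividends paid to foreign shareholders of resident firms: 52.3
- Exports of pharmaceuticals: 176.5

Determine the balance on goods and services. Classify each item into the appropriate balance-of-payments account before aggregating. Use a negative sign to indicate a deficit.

1051.6

Goods: 1613.9 - 887.2 + 176.5 = 903.2
Services: 148.4
Trade balance = 903.2 + 148.4 = 1051.6
(Excluded from the trade balance — financial account: sale of domestic government bonds to non-residents 122.8, new loans extended by domestic banks to foreign borrowers 120.5, foreign purchases of equities on the domestic stock exchange 146.9, borrowing by resident firms from foreign banks 298.3; secondary income: pension payments received by residents from foreign governments 55.0, personal remittances received from nationals working abroad 182.6, personal remittances sent abroad by immigrant workers 99.3; primary income: dividends received from foreign subsidiaries of resident firms 53.0, compensation earned by residents employed abroad 88.2, dividends paid to foreign shareholders of resident firms 52.3.)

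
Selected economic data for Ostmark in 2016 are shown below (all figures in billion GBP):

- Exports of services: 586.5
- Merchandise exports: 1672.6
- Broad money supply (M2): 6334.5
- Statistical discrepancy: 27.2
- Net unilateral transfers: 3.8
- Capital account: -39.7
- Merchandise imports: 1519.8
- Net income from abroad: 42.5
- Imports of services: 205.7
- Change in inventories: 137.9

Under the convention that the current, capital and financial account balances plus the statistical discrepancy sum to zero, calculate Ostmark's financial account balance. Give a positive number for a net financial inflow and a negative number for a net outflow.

Goods balance = 1672.6 - 1519.8 = 152.8
Services balance = 586.5 - 205.7 = 380.8
Trade balance (goods + services) = 152.8 + 380.8 = 533.6
Net primary income = 42.5
Net secondary income = 3.8
Current account = 533.6 + 42.5 + 3.8 = 579.9
Financial account = -(579.9 + (-39.7) + 27.2) = -567.4

-567.4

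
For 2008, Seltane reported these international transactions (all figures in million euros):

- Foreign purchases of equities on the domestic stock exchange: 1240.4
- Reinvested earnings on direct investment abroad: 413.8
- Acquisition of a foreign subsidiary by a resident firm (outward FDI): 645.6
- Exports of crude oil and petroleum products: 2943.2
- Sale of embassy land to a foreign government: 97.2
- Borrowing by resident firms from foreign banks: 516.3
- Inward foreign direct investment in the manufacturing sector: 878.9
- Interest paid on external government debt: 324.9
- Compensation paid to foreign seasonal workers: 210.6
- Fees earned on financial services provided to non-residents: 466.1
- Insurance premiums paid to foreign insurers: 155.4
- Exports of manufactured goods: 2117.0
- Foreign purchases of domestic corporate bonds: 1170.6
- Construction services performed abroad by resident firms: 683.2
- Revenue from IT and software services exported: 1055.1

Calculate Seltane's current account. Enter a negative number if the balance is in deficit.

6987.5

Goods: 2943.2 + 2117.0 = 5060.2
Services: 466.1 + 1055.1 - 155.4 + 683.2 = 2049.0
Primary income: 413.8 - 210.6 - 324.9 = -121.7
Current account = 5060.2 + 2049.0 + (-121.7) = 6987.5
(Excluded from the current account — financial account: foreign purchases of equities on the domestic stock exchange 1240.4, acquisition of a foreign subsidiary by a resident firm (outward FDI) 645.6, borrowing by resident firms from foreign banks 516.3, inward foreign direct investment in the manufacturing sector 878.9, foreign purchases of domestic corporate bonds 1170.6; capital account: sale of embassy land to a foreign government 97.2.)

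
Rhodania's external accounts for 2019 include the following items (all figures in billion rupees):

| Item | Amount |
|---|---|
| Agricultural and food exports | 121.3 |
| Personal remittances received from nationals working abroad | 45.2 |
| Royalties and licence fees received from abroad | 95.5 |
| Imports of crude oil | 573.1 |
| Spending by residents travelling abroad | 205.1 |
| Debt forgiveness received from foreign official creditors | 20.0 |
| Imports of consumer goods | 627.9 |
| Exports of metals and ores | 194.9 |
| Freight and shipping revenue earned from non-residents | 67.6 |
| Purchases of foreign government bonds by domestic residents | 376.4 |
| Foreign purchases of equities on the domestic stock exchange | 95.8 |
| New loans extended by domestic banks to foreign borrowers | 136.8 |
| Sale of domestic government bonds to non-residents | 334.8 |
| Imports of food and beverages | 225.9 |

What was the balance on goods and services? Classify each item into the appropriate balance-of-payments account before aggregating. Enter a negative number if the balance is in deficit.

-1152.7

Goods: 121.3 - 627.9 - 573.1 + 194.9 - 225.9 = -1110.7
Services: -205.1 + 95.5 + 67.6 = -42.0
Trade balance = -1110.7 + (-42.0) = -1152.7
(Excluded from the trade balance — secondary income: personal remittances received from nationals working abroad 45.2; capital account: debt forgiveness received from foreign official creditors 20.0; financial account: purchases of foreign government bonds by domestic residents 376.4, foreign purchases of equities on the domestic stock exchange 95.8, new loans extended by domestic banks to foreign borrowers 136.8, sale of domestic government bonds to non-residents 334.8.)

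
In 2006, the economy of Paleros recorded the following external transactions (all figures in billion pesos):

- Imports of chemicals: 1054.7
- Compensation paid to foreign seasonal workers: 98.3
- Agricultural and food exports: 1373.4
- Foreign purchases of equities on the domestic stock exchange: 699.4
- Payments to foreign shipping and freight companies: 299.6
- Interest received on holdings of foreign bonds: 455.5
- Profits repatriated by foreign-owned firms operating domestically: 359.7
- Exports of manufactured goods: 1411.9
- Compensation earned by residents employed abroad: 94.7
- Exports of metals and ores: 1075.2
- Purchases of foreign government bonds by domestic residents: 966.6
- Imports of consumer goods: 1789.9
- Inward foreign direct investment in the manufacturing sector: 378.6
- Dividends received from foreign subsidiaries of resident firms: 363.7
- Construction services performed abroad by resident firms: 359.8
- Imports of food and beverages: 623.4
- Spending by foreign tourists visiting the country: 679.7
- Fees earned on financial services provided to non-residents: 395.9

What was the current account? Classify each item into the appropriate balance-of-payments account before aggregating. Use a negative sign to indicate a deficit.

Goods: 1075.2 - 1789.9 + 1373.4 - 623.4 - 1054.7 + 1411.9 = 392.5
Services: 395.9 - 299.6 + 359.8 + 679.7 = 1135.8
Primary income: -98.3 - 359.7 + 363.7 + 455.5 + 94.7 = 455.9
Current account = 392.5 + 1135.8 + 455.9 = 1984.2
(Excluded from the current account — financial account: foreign purchases of equities on the domestic stock exchange 699.4, purchases of foreign government bonds by domestic residents 966.6, inward foreign direct investment in the manufacturing sector 378.6.)

1984.2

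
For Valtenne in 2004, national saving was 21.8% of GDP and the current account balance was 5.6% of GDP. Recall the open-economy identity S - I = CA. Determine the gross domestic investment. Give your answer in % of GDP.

I = S - CA = 21.8 - 5.6 = 16.2

16.2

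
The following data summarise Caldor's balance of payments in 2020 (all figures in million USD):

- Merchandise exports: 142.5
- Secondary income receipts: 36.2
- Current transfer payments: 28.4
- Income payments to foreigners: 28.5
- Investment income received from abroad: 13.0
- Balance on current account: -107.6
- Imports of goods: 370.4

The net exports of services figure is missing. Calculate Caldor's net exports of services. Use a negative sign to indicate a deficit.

Current account = goods balance + services balance + net primary income + net secondary income
Sum of the known components = -235.6
Net exports of services = CA - (known components) = -107.6 - (-235.6) = 128.0

128.0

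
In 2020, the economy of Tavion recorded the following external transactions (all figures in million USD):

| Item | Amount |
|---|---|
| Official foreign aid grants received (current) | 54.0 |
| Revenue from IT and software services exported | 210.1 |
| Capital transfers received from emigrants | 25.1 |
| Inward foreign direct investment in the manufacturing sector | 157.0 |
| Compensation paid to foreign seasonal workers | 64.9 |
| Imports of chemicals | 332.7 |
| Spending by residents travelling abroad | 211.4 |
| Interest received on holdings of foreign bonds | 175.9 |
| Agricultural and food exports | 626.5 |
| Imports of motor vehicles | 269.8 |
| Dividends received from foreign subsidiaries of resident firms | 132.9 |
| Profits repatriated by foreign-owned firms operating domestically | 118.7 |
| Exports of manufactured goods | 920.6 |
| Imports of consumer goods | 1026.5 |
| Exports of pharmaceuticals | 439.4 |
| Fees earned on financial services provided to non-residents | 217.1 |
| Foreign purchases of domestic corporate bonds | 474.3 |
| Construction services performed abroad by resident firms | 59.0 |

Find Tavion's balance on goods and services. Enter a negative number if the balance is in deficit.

632.3

Goods: 920.6 - 269.8 - 1026.5 + 439.4 + 626.5 - 332.7 = 357.5
Services: 217.1 - 211.4 + 59.0 + 210.1 = 274.8
Trade balance = 357.5 + 274.8 = 632.3
(Excluded from the trade balance — secondary income: official foreign aid grants received (current) 54.0; capital account: capital transfers received from emigrants 25.1; financial account: inward foreign direct investment in the manufacturing sector 157.0, foreign purchases of domestic corporate bonds 474.3; primary income: compensation paid to foreign seasonal workers 64.9, interest received on holdings of foreign bonds 175.9, dividends received from foreign subsidiaries of resident firms 132.9, profits repatriated by foreign-owned firms operating domestically 118.7.)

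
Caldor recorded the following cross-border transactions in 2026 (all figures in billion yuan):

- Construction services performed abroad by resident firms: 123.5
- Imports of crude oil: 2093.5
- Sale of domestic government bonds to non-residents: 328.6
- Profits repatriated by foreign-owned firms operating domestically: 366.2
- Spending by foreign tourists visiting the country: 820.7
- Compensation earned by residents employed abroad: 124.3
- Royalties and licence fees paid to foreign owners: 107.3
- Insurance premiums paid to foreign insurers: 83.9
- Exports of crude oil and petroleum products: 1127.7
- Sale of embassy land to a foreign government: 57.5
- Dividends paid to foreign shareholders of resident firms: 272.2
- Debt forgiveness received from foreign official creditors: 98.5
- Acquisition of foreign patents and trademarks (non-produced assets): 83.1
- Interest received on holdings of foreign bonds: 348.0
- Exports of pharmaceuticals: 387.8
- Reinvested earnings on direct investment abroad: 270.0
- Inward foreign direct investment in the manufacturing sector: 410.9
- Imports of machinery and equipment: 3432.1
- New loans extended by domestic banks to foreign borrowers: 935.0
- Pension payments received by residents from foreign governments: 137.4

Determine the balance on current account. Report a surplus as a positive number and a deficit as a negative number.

Goods: -3432.1 - 2093.5 + 387.8 + 1127.7 = -4010.1
Services: -107.3 + 820.7 - 83.9 + 123.5 = 753.0
Primary income: 124.3 + 348.0 + 270.0 - 272.2 - 366.2 = 103.9
Secondary income: 137.4
Current account = (-4010.1) + 753.0 + 103.9 + 137.4 = -3015.8
(Excluded from the current account — financial account: sale of domestic government bonds to non-residents 328.6, inward foreign direct investment in the manufacturing sector 410.9, new loans extended by domestic banks to foreign borrowers 935.0; capital account: sale of embassy land to a foreign government 57.5, debt forgiveness received from foreign official creditors 98.5, acquisition of foreign patents and trademarks (non-produced assets) 83.1.)

-3015.8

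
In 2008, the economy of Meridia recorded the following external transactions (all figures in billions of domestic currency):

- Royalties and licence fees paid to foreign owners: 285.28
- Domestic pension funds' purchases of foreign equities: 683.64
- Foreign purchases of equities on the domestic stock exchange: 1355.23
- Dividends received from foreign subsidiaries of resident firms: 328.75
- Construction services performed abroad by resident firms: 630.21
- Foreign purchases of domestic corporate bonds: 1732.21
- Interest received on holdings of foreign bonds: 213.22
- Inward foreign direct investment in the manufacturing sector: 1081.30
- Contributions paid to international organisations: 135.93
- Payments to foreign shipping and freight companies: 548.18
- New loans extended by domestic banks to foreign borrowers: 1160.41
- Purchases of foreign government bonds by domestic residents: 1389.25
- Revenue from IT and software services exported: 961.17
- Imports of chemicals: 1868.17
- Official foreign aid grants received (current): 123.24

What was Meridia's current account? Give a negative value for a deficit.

-580.97

Goods: -1868.17
Services: -285.28 + 961.17 - 548.18 + 630.21 = 757.92
Primary income: 328.75 + 213.22 = 541.97
Secondary income: 123.24 - 135.93 = -12.69
Current account = (-1868.17) + 757.92 + 541.97 + (-12.69) = -580.97
(Excluded from the current account — financial account: domestic pension funds' purchases of foreign equities 683.64, foreign purchases of equities on the domestic stock exchange 1355.23, foreign purchases of domestic corporate bonds 1732.21, inward foreign direct investment in the manufacturing sector 1081.30, new loans extended by domestic banks to foreign borrowers 1160.41, purchases of foreign government bonds by domestic residents 1389.25.)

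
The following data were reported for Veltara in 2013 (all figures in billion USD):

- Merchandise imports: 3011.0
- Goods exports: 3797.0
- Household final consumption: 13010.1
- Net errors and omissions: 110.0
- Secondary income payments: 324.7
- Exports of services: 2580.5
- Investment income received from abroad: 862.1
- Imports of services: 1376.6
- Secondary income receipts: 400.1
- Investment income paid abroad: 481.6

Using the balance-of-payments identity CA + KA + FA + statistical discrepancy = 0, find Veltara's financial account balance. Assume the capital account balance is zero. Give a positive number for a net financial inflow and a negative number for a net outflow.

-2555.8

Goods balance = 3797.0 - 3011.0 = 786.0
Services balance = 2580.5 - 1376.6 = 1203.9
Trade balance (goods + services) = 786.0 + 1203.9 = 1989.9
Net primary income = 862.1 - 481.6 = 380.5
Net secondary income = 400.1 - 324.7 = 75.4
Current account = 1989.9 + 380.5 + 75.4 = 2445.8
Financial account = -(2445.8 + 110.0) = -2555.8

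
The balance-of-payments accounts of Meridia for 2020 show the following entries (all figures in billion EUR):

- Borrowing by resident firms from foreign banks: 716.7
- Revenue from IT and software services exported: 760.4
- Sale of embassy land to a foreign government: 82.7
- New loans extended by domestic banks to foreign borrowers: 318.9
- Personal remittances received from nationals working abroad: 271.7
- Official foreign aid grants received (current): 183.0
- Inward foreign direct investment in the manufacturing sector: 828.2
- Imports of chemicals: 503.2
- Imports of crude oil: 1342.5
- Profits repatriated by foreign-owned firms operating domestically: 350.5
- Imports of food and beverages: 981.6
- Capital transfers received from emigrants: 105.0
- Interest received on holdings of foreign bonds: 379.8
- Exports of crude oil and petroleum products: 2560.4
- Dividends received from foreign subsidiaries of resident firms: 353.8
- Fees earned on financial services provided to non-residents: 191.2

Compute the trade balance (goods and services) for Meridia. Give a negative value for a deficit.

Goods: -981.6 + 2560.4 - 503.2 - 1342.5 = -266.9
Services: 191.2 + 760.4 = 951.6
Trade balance = -266.9 + 951.6 = 684.7
(Excluded from the trade balance — financial account: borrowing by resident firms from foreign banks 716.7, new loans extended by domestic banks to foreign borrowers 318.9, inward foreign direct investment in the manufacturing sector 828.2; capital account: sale of embassy land to a foreign government 82.7, capital transfers received from emigrants 105.0; secondary income: personal remittances received from nationals working abroad 271.7, official foreign aid grants received (current) 183.0; primary income: profits repatriated by foreign-owned firms operating domestically 350.5, interest received on holdings of foreign bonds 379.8, dividends received from foreign subsidiaries of resident firms 353.8.)

684.7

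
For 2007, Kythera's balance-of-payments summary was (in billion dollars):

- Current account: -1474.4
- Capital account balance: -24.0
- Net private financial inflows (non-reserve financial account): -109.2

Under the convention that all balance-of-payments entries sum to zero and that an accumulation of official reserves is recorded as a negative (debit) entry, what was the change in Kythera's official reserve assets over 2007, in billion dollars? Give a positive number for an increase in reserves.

-1607.6

Official reserve transactions balance = -((-1474.4) + (-24.0) + (-109.2)) = 1607.6
An accumulation of reserves is recorded as a debit (negative entry), so the change in the stock of reserves is the negative of that balance.
Change in official reserves = -(1607.6) = -1607.6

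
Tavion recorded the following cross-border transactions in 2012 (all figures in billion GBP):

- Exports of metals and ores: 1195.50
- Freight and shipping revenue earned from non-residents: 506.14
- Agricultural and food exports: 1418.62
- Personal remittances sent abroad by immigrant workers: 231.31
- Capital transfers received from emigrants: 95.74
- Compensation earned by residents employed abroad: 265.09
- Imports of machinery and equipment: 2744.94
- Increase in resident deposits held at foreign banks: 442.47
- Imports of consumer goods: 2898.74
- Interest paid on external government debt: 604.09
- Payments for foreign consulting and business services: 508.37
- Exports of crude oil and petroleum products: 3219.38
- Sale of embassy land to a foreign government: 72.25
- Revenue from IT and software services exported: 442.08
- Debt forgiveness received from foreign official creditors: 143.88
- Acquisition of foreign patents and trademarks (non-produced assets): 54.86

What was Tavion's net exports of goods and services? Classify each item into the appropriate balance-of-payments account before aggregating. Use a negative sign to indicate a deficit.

629.67

Goods: -2744.94 + 3219.38 + 1195.50 - 2898.74 + 1418.62 = 189.82
Services: 442.08 - 508.37 + 506.14 = 439.85
Trade balance = 189.82 + 439.85 = 629.67
(Excluded from the trade balance — secondary income: personal remittances sent abroad by immigrant workers 231.31; capital account: capital transfers received from emigrants 95.74, sale of embassy land to a foreign government 72.25, debt forgiveness received from foreign official creditors 143.88, acquisition of foreign patents and trademarks (non-produced assets) 54.86; primary income: compensation earned by residents employed abroad 265.09, interest paid on external government debt 604.09; financial account: increase in resident deposits held at foreign banks 442.47.)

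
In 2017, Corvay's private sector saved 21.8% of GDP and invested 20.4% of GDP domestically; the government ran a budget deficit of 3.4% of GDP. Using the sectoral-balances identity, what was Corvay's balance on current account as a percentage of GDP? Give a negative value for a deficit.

-2.0

By the sectoral-balances identity, CA = (S_private - I) + (T - G).
Private balance = 21.8 - 20.4 = 1.4
Government balance (T - G) = -3.4
CA = 1.4 + (-3.4) = -2.0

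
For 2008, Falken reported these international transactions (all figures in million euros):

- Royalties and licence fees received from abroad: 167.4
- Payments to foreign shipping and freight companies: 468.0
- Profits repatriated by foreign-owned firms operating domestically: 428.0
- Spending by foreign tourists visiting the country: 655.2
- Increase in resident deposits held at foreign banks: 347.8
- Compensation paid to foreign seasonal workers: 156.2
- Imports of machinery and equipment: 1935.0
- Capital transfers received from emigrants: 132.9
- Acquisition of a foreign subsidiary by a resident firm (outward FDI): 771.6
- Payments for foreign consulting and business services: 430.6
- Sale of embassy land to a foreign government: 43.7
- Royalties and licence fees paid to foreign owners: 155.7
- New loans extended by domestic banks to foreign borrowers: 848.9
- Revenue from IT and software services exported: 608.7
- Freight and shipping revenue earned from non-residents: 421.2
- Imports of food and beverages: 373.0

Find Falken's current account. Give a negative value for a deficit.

-2094.0

Goods: -1935.0 - 373.0 = -2308.0
Services: -155.7 + 421.2 + 655.2 - 468.0 + 167.4 - 430.6 + 608.7 = 798.2
Primary income: -428.0 - 156.2 = -584.2
Current account = (-2308.0) + 798.2 + (-584.2) = -2094.0
(Excluded from the current account — financial account: increase in resident deposits held at foreign banks 347.8, acquisition of a foreign subsidiary by a resident firm (outward FDI) 771.6, new loans extended by domestic banks to foreign borrowers 848.9; capital account: capital transfers received from emigrants 132.9, sale of embassy land to a foreign government 43.7.)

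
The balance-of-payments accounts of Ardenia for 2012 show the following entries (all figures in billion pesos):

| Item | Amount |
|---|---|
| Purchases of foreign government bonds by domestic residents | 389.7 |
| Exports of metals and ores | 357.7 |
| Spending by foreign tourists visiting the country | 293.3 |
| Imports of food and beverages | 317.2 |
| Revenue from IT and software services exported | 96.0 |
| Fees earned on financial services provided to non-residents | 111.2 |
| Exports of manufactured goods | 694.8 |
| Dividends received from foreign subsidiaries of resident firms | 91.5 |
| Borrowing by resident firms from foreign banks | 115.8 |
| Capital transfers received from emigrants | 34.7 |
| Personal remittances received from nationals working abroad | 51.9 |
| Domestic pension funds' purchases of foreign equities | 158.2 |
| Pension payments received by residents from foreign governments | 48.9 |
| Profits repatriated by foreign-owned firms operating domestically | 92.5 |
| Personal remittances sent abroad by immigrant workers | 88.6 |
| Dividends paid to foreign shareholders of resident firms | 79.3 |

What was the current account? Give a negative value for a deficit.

1167.7

Goods: 694.8 - 317.2 + 357.7 = 735.3
Services: 293.3 + 111.2 + 96.0 = 500.5
Primary income: -92.5 + 91.5 - 79.3 = -80.3
Secondary income: 51.9 - 88.6 + 48.9 = 12.2
Current account = 735.3 + 500.5 + (-80.3) + 12.2 = 1167.7
(Excluded from the current account — financial account: purchases of foreign government bonds by domestic residents 389.7, borrowing by resident firms from foreign banks 115.8, domestic pension funds' purchases of foreign equities 158.2; capital account: capital transfers received from emigrants 34.7.)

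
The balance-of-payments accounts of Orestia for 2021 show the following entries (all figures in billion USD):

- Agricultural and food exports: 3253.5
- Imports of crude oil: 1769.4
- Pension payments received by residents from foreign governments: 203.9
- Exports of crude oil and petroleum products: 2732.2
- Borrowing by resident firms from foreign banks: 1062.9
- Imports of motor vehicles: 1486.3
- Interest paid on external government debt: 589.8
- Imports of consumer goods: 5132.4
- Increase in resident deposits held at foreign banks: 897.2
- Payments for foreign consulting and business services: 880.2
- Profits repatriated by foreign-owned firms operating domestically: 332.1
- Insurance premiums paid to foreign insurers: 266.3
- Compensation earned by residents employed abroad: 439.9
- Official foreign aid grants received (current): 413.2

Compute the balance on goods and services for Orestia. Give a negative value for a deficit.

Goods: -1769.4 + 2732.2 - 5132.4 + 3253.5 - 1486.3 = -2402.4
Services: -880.2 - 266.3 = -1146.5
Trade balance = -2402.4 + (-1146.5) = -3548.9
(Excluded from the trade balance — secondary income: pension payments received by residents from foreign governments 203.9, official foreign aid grants received (current) 413.2; financial account: borrowing by resident firms from foreign banks 1062.9, increase in resident deposits held at foreign banks 897.2; primary income: interest paid on external government debt 589.8, profits repatriated by foreign-owned firms operating domestically 332.1, compensation earned by residents employed abroad 439.9.)

-3548.9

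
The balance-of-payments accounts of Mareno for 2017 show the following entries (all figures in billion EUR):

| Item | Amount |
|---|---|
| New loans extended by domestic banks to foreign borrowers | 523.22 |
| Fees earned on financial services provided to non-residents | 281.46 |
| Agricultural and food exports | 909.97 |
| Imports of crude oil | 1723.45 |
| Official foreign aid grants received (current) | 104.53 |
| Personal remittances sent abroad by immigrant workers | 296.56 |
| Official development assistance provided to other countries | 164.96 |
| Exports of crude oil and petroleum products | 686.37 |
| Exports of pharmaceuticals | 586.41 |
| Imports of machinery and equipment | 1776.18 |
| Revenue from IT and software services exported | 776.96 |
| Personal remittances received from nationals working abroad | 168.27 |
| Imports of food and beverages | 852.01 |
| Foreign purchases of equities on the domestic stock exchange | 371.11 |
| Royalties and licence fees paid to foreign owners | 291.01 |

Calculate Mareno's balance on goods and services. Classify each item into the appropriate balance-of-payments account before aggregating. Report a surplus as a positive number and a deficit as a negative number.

Goods: -1776.18 + 686.37 - 852.01 + 586.41 + 909.97 - 1723.45 = -2168.89
Services: -291.01 + 281.46 + 776.96 = 767.41
Trade balance = -2168.89 + 767.41 = -1401.48
(Excluded from the trade balance — financial account: new loans extended by domestic banks to foreign borrowers 523.22, foreign purchases of equities on the domestic stock exchange 371.11; secondary income: official foreign aid grants received (current) 104.53, personal remittances sent abroad by immigrant workers 296.56, official development assistance provided to other countries 164.96, personal remittances received from nationals working abroad 168.27.)

-1401.48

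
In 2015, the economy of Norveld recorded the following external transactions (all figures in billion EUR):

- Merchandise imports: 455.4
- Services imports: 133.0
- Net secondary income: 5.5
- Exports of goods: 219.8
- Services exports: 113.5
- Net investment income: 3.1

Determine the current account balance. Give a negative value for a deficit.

Goods balance = 219.8 - 455.4 = -235.6
Services balance = 113.5 - 133.0 = -19.5
Trade balance (goods + services) = -235.6 + (-19.5) = -255.1
Net primary income = 3.1
Net secondary income = 5.5
Current account = -255.1 + 3.1 + 5.5 = -246.5

-246.5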